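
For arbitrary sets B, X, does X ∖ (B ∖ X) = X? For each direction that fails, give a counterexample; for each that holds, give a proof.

(⊆) Let x ∈ X ∖ (B ∖ X). Then either x ∈ X and x ∉ B; or x ∈ B ∩ X. In each case x ∈ X, so X ∖ (B ∖ X) ⊆ X.

(⊇) Let x ∈ X. Then either x ∈ X and x ∉ B; or x ∈ B ∩ X. In each case x ∈ X ∖ (B ∖ X), so X ⊆ X ∖ (B ∖ X).

Both inclusions hold; the sets are equal.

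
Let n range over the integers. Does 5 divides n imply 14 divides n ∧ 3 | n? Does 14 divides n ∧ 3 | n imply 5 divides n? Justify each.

Forward direction. This fails: take n = 5. Certainly 5 ∣ 5, but 14 ∤ 5.

Converse. This fails: take n = 42. Both 14 ∣ 42 and 3 ∣ 42, yet 42 is not a multiple of 5 (since 42 = 8·5 + 2), so 5 ∤ 42.

(⇒) fails and (⇐) fails.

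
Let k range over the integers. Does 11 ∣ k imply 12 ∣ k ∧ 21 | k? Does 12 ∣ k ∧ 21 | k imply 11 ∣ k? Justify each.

(→) This fails: take k = 11. Certainly 11 ∣ 11, but 12 ∤ 11.

(←) This fails: take k = 84. Both 12 ∣ 84 and 21 ∣ 84, yet 84 is not a multiple of 11 (since 84 = 7·11 + 7), so 11 ∤ 84.

Neither implication holds.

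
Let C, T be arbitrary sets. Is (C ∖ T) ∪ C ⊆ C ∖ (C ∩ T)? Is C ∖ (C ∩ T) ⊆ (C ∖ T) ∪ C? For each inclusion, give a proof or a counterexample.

Only the reverse inclusion holds.

(⟸) Let x ∈ C ∖ (C ∩ T). Then x ∈ C and x ∉ T, from which x ∈ (C ∖ T) ∪ C.

(⟹) This inclusion fails. Take C = {1}, T = {1}; then 1 ∈ (C ∖ T) ∪ C but 1 ∉ C ∖ (C ∩ T).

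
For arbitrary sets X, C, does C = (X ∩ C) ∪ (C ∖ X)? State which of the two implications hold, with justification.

Forward inclusion. Let x ∈ C. Then either x ∈ C and x ∉ X; or x ∈ X ∩ C. In each case x ∈ (X ∩ C) ∪ (C ∖ X), so C ⊆ (X ∩ C) ∪ (C ∖ X).

Reverse inclusion. Let x ∈ (X ∩ C) ∪ (C ∖ X). Then either x ∈ C and x ∉ X; or x ∈ X ∩ C. In each case x ∈ C, so (X ∩ C) ∪ (C ∖ X) ⊆ C.

Both inclusions hold; the sets are equal.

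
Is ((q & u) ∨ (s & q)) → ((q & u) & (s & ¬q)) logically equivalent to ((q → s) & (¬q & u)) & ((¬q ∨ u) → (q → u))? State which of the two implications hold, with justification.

(⇒) This fails. Under u = F, q = F, s = F, the left side is true but the right side is false.

(⇐) Assume the antecedent. If u is true, the antecedent forces (u = T, q = F, s = F) or (u = T, q = F, s = T), and the consequent holds there. If u is false, the antecedent cannot hold. Either way the consequent holds.

Only the converse holds.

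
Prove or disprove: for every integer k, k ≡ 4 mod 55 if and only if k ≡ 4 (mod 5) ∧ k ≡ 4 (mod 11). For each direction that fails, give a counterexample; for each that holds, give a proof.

Equivalent; both directions hold.

(⟹) Suppose k ≡ 4 (mod 55); write k = 55j + 4. Since 5 ∣ 55, reducing mod 5 gives k ≡ 4 (mod 5); since 11 ∣ 55, reducing mod 11 gives k ≡ 4 (mod 11).

(⟸) Conversely, if k ≡ 4 (mod 5) and k ≡ 4 (mod 11), then by the Chinese remainder theorem k ≡ 4 (mod 55). This is exactly k ≡ 4 (mod 55).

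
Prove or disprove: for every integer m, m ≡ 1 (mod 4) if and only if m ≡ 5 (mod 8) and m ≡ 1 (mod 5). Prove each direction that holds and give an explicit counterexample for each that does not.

Only the converse holds.

[⇒] This fails: m = 1 gives 1 ≡ 1 (mod 4) but 1 ≡ 1 (mod 8), so the conjunction on the right does not hold.

[⇐] Conversely, if m ≡ 5 (mod 8) and m ≡ 1 (mod 5), then by the Chinese remainder theorem m ≡ 21 (mod 40). Since 21 ≡ 1 (mod 4) and 4 ∣ 40, we get m ≡ 1 (mod 4).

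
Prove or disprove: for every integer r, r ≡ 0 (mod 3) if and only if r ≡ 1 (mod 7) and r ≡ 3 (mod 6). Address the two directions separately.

(⇒) fails; (⇐) holds.

(→) This fails: r = 0 gives 0 ≡ 0 (mod 3) but 0 ≡ 0 (mod 7), so the conjunction on the right does not hold.

(←) Conversely, if r ≡ 1 (mod 7) and r ≡ 3 (mod 6), then by the Chinese remainder theorem r ≡ 15 (mod 42). Since 15 ≡ 0 (mod 3) and 3 ∣ 42, we get r ≡ 0 (mod 3).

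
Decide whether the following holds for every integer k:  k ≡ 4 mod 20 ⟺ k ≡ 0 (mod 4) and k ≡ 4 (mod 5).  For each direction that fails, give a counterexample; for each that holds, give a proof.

Both implications hold.

Converse. If k ≡ 0 (mod 4) and k ≡ 4 (mod 5), then by the Chinese remainder theorem k ≡ 4 (mod 20). This is exactly k ≡ 4 (mod 20).

Forward direction. Suppose k ≡ 4 (mod 20); write k = 20j + 4. Since 4 ∣ 20, reducing mod 4 gives k ≡ 4 ≡ 0 (mod 4); since 5 ∣ 20, reducing mod 5 gives k ≡ 4 (mod 5).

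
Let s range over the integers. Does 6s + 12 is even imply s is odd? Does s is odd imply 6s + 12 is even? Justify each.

The forward direction fails; the converse holds.

Converse. Suppose s is odd. Since 6 is even, 6s is even for every s, so 6s + 12 has the same parity as 12, which is even. Hence 6s + 12 is even.

Forward direction. This fails: take s = 4. Then 6s + 12 = 36, which is even, yet s = 4 is even, not odd.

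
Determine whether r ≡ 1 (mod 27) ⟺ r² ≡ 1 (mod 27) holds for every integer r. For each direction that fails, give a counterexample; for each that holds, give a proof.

(⇒) Suppose r ≡ 1 (mod 27). Write r = 27j + 1. Then (27j + 1)² = 729j² + 54j + 1 = 27(27j² + 2j) + 1, so r² ≡ 1 (mod 27).

(⇐) This fails: take r = 26. Then 26² = 676 ≡ 1 (mod 27), yet 26 ≡ 26 (mod 27), not 1.

The forward direction holds; the converse fails.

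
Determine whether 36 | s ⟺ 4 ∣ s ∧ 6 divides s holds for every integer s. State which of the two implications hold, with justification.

Converse. This fails: take s = 12. Both 4 ∣ 12 and 6 ∣ 12, yet 12 is not a multiple of 36 (since 12 = 0·36 + 12), so 36 ∤ 12.

Forward direction. If 36 ∣ s, write s = 36q. Since 36 = 9·4, s = 4·(9q), so 4 ∣ s; and since 36 = 6·6, s = 6·(6q), so 6 ∣ s.

Only the forward implication holds.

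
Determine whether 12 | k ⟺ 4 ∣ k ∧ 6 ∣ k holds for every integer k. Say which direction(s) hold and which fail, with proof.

Equivalent; both directions hold.

(→) If 12 ∣ k, write k = 12q. Since 12 = 3·4, k = 4·(3q), so 4 ∣ k; and since 12 = 2·6, k = 6·(2q), so 6 ∣ k.

(←) Suppose 4 ∣ k and 6 ∣ k. Any common multiple of 4 and 6 is a multiple of their lcm; here lcm(4, 6) = 4·6/gcd(4, 6) = 24/2 = 12, so 12 ∣ k.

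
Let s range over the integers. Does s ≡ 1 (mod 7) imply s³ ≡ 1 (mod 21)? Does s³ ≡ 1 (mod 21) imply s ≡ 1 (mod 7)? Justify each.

Both directions fail.

(⇒) This fails: take s = 8. Then 8 ≡ 1 (mod 7), but 8³ = 512 ≡ 8 (mod 21), not 1.

(⇐) This fails: take s = 4. Then 4³ = 64 ≡ 1 (mod 21), yet 4 ≡ 4 (mod 7), not 1.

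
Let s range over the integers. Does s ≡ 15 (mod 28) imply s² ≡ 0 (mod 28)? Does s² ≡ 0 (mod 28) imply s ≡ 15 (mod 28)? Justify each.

(⟹) This fails: take s = 15. Then 15 ≡ 15 (mod 28), but 15² = 225 ≡ 1 (mod 28), not 0.

(⟸) This fails: take s = 0. Then 0² = 0 ≡ 0 (mod 28), yet 0 ≡ 0 (mod 28), not 15.

Both directions fail.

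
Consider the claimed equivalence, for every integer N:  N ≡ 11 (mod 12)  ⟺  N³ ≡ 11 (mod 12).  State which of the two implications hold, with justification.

Both directions hold.

(→) Suppose N ≡ 11 (mod 12). Write N = 12j + 11. Then (12j + 11)³ = 1728j³ + 4752j² + 4356j + 1331 = 12(144j³ + 396j² + 363j + 110) + 11, so N³ ≡ 11 (mod 12).

(←) For the converse, argue contrapositively. If N ≢ 11 (mod 12), then N is congruent to one of 0, 1, 2, 3, 4, 5, 6, 7, 8, 9, 10 modulo 12, and these give N³ ≡ 0, 1, 8, 3, 4, 5, 0, 7, 8, 9, 4 respectively — never 11.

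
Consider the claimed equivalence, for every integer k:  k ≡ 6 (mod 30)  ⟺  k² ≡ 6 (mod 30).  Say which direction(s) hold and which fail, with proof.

(⇒) Suppose k ≡ 6 (mod 30). Write k = 30j + 6. Then (30j + 6)² = 900j² + 360j + 36 = 30(30j² + 12j + 1) + 6, so k² ≡ 6 (mod 30).

(⇐) This fails: take k = 24. Then 24² = 576 ≡ 6 (mod 30), yet 24 ≡ 24 (mod 30), not 6.

Only the forward implication holds.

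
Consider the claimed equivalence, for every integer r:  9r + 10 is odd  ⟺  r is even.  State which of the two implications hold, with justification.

(⇒) fails and (⇐) fails.

(⇒) This fails: r = 1 gives 9r + 10 = 19, which is odd, but 1 is odd, not even.

(⇐) This also fails: r = 0 is even, but 9r + 10 = 10 is even, not odd.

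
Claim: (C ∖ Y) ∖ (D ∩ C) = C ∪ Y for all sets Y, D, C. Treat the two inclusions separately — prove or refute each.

The sets are not equal: only the forward inclusion holds.

(⟸) This inclusion fails. Take Y = {1}, D = ∅, C = ∅; then 1 ∈ C ∪ Y but 1 ∉ (C ∖ Y) ∖ (D ∩ C).

(⟹) Let x ∈ (C ∖ Y) ∖ (D ∩ C). Then x ∈ C and x ∉ Y, D, from which x ∈ C ∪ Y.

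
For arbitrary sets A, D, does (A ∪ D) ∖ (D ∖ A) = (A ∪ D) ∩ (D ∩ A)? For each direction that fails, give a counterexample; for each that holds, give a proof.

Only the reverse inclusion holds.

Forward inclusion. This inclusion fails. Take A = {1}, D = ∅; then 1 ∈ (A ∪ D) ∖ (D ∖ A) but 1 ∉ (A ∪ D) ∩ (D ∩ A).

Reverse inclusion. Let x ∈ (A ∪ D) ∩ (D ∩ A). Then x ∈ A ∩ D, from which x ∈ (A ∪ D) ∖ (D ∖ A).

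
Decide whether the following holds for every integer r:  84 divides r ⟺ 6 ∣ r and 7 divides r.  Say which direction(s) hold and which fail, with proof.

(⇒) holds; (⇐) fails.

[⇒] If 84 ∣ r, write r = 84q. Since 84 = 14·6, r = 6·(14q), so 6 ∣ r; and since 84 = 12·7, r = 7·(12q), so 7 ∣ r.

[⇐] This fails: take r = 42. Both 6 ∣ 42 and 7 ∣ 42, yet 42 is not a multiple of 84 (since 42 = 0·84 + 42), so 84 ∤ 42.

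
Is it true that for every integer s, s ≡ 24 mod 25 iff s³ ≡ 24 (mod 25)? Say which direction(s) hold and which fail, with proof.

(⇒) Suppose s ≡ 24 mod 25. Write s = 25j + 24. Then (25j + 24)³ = 15625j³ + 45000j² + 43200j + 13824 = 25(625j³ + 1800j² + 1728j + 552) + 24, so s³ ≡ 24 (mod 25).

(⇐) Conversely, suppose s³ ≡ 24 (mod 25). The only residue r in {0, …, 24} with r³ ≡ 24 (mod 25) is r = 24, so s ≡ 24 (mod 25).

Both directions hold; the statement is true.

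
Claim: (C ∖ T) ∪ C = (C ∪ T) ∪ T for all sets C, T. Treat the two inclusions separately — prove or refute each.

Only the forward inclusion holds.

(⊆) Let x ∈ (C ∖ T) ∪ C. Then either x ∈ C and x ∉ T; or x ∈ C ∩ T. In each case x ∈ (C ∪ T) ∪ T, so (C ∖ T) ∪ C ⊆ (C ∪ T) ∪ T.

(⊇) This inclusion fails. Take C = ∅, T = {1}; then 1 ∈ (C ∪ T) ∪ T but 1 ∉ (C ∖ T) ∪ C.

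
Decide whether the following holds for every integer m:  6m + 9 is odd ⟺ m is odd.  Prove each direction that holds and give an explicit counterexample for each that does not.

The forward direction fails; the converse holds.

[⇒] This fails: take m = 4. Then 6m + 9 = 33, which is odd, yet m = 4 is even, not odd.

[⇐] Suppose m is odd. Since 6 is even, 6m is even for every m, so 6m + 9 has the same parity as 9, which is odd. Hence 6m + 9 is odd.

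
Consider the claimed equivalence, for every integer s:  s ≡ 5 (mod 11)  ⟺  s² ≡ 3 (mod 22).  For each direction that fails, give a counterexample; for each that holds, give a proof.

Forward direction. This fails: take s = 16. Then 16 ≡ 5 (mod 11), but 16² = 256 ≡ 14 (mod 22), not 3.

Converse. This fails: take s = 17. Then 17² = 289 ≡ 3 (mod 22), yet 17 ≡ 6 (mod 11), not 5.

Both directions fail.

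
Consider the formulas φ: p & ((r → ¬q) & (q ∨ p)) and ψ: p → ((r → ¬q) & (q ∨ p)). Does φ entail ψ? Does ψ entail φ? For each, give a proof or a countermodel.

Forward direction. Assume the antecedent. If q is true, the antecedent forces (q = T, p = T, r = F), and p → ((r → ¬q) & (q ∨ p)) holds there. If q is false, p → ((r → ¬q) & (q ∨ p)) reduces to true regardless of the other variables. Either way p → ((r → ¬q) & (q ∨ p)) holds.

Converse. This fails. Under q = F, p = F, r = F, the left side is false but the right side is true.

The forward direction holds; the converse fails.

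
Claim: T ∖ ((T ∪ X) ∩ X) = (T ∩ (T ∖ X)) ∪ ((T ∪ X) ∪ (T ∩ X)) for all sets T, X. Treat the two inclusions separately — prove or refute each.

(⟹) Let x ∈ T ∖ ((T ∪ X) ∩ X). Then x ∈ T and x ∉ X, from which x ∈ (T ∩ (T ∖ X)) ∪ ((T ∪ X) ∪ (T ∩ X)).

(⟸) This inclusion fails. Take T = ∅, X = {1}; then 1 ∈ (T ∩ (T ∖ X)) ∪ ((T ∪ X) ∪ (T ∩ X)) but 1 ∉ T ∖ ((T ∪ X) ∩ X).

Only the forward inclusion holds.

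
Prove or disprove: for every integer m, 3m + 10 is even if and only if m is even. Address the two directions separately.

(⇒) Suppose 3m + 10 is even. Since 3 is odd, 3m and m have the same parity, so 3m + 10 ≡ m + 10 (mod 2). As 10 is even, 3m + 10 is even exactly when m is even. Thus m is even.

(⇐) Conversely, suppose m is even; write m = 2j. Then 3m + 10 = 3·(2j) + 10 = 2·3j + 10, which is even.

The biconditional holds.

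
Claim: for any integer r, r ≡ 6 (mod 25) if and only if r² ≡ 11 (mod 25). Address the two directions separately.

(→) Suppose r ≡ 6 (mod 25). Write r = 25j + 6. Then (25j + 6)² = 625j² + 300j + 36 = 25(25j² + 12j + 1) + 11, so r² ≡ 11 (mod 25).

(←) This fails: take r = 19. Then 19² = 361 ≡ 11 (mod 25), yet 19 ≡ 19 (mod 25), not 6.

Only the forward direction holds.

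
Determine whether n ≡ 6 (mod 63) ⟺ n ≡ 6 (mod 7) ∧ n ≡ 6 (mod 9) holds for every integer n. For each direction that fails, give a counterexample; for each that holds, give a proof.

(⟹) Suppose n ≡ 6 (mod 63); write n = 63j + 6. Since 7 ∣ 63, reducing mod 7 gives n ≡ 6 (mod 7); since 9 ∣ 63, reducing mod 9 gives n ≡ 6 (mod 9).

(⟸) Conversely, if n ≡ 6 (mod 7) and n ≡ 6 (mod 9), then by the Chinese remainder theorem n ≡ 6 (mod 63). This is exactly n ≡ 6 (mod 63).

Both implications hold.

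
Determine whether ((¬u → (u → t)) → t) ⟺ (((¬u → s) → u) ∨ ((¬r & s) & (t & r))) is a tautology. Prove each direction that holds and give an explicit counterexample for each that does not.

Forward direction. This fails. Under t = T, u = F, s = T, r = F, the left side is true but the right side is false.

Converse. This fails. Under t = F, u = F, s = F, r = F, the left side is false but the right side is true.

Neither direction holds.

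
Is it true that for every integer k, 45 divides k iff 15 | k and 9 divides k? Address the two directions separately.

The biconditional holds.

(⇒) If 45 ∣ k, write k = 45q. Since 45 = 3·15, k = 15·(3q), so 15 ∣ k; and since 45 = 5·9, k = 9·(5q), so 9 ∣ k.

(⇐) Suppose 15 ∣ k and 9 ∣ k. Any common multiple of 15 and 9 is a multiple of their lcm; here lcm(15, 9) = 15·9/gcd(15, 9) = 135/3 = 45, so 45 ∣ k.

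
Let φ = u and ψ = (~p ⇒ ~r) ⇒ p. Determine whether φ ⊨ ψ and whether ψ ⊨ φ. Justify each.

(⇒) This fails. Under p = F, u = T, r = F, the left side is true but the right side is false.

(⇐) This fails. Under p = T, u = F, r = F, the left side is false but the right side is true.

Neither direction holds.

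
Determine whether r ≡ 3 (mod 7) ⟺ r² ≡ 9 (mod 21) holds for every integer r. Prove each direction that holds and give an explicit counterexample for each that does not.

Neither implication holds.

Forward direction. This fails: take r = 10. Then 10 ≡ 3 (mod 7), but 10² = 100 ≡ 16 (mod 21), not 9.

Converse. This fails: take r = 18. Then 18² = 324 ≡ 9 (mod 21), yet 18 ≡ 4 (mod 7), not 3.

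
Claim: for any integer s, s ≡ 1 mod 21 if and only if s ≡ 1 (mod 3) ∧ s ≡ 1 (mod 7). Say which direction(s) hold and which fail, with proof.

(⇒) Suppose s ≡ 1 (mod 21); write s = 21j + 1. Since 3 ∣ 21, reducing mod 3 gives s ≡ 1 (mod 3); since 7 ∣ 21, reducing mod 7 gives s ≡ 1 (mod 7).

(⇐) Conversely, if s ≡ 1 (mod 3) and s ≡ 1 (mod 7), then by the Chinese remainder theorem s ≡ 1 (mod 21). This is exactly s ≡ 1 (mod 21).

Both directions hold; the statement is true.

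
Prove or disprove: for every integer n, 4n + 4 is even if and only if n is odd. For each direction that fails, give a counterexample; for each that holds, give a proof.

(←) Suppose n is odd. Since 4 is even, 4n is even for every n, so 4n + 4 has the same parity as 4, which is even. Hence 4n + 4 is even.

(→) This fails: take n = 0. Then 4n + 4 = 4, which is even, yet n = 0 is even, not odd.

(⇒) fails; (⇐) holds.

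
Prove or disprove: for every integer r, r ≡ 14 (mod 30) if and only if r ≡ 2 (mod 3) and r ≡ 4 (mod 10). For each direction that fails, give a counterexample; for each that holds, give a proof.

(→) Suppose r ≡ 14 (mod 30); write r = 30j + 14. Since 3 ∣ 30, reducing mod 3 gives r ≡ 14 ≡ 2 (mod 3); since 10 ∣ 30, reducing mod 10 gives r ≡ 14 ≡ 4 (mod 10).

(←) Conversely, if r ≡ 2 (mod 3) and r ≡ 4 (mod 10), then by the Chinese remainder theorem r ≡ 14 (mod 30). This is exactly r ≡ 14 (mod 30).

Equivalent; both directions hold.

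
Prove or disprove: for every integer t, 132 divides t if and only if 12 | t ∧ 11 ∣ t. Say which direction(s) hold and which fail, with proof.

[⇒] If 132 ∣ t, write t = 132q. Since 132 = 11·12, t = 12·(11q), so 12 ∣ t; and since 132 = 12·11, t = 11·(12q), so 11 ∣ t.

[⇐] Suppose 12 ∣ t and 11 ∣ t. Any common multiple of 12 and 11 is a multiple of their lcm; here gcd(12, 11) = 1, so lcm(12, 11) = 12·11 = 132, so 132 ∣ t.

The biconditional holds.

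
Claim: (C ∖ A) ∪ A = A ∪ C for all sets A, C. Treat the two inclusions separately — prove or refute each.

Reverse inclusion. Let x ∈ A ∪ C. Then either x ∈ A and x ∉ C; or x ∈ C and x ∉ A; or x ∈ A ∩ C. In each case x ∈ (C ∖ A) ∪ A, so A ∪ C ⊆ (C ∖ A) ∪ A.

Forward inclusion. Let x ∈ (C ∖ A) ∪ A. Then either x ∈ A and x ∉ C; or x ∈ C and x ∉ A; or x ∈ A ∩ C. In each case x ∈ A ∪ C, so (C ∖ A) ∪ A ⊆ A ∪ C.

Both inclusions hold.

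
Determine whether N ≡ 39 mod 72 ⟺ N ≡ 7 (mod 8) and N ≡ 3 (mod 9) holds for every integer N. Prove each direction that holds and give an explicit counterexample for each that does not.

Converse. If N ≡ 7 (mod 8) and N ≡ 3 (mod 9), then by the Chinese remainder theorem N ≡ 39 (mod 72). This is exactly N ≡ 39 (mod 72).

Forward direction. Suppose N ≡ 39 (mod 72); write N = 72j + 39. Since 8 ∣ 72, reducing mod 8 gives N ≡ 39 ≡ 7 (mod 8); since 9 ∣ 72, reducing mod 9 gives N ≡ 39 ≡ 3 (mod 9).

Both directions hold; the statement is true.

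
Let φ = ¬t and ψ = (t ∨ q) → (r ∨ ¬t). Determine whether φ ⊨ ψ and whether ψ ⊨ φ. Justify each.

(⇐) This fails. Under q = F, t = T, r = T, the left side is false but the right side is true.

(⇒) Assume the antecedent. If q is true, the antecedent forces (q = T, t = F, r = F) or (q = T, t = F, r = T), and (t ∨ q) → (r ∨ ¬t) holds there. If q is false, the antecedent forces (q = F, t = F, r = F) or (q = F, t = F, r = T), and (t ∨ q) → (r ∨ ¬t) holds there. Either way (t ∨ q) → (r ∨ ¬t) holds.

Not equivalent: only (⇒) holds.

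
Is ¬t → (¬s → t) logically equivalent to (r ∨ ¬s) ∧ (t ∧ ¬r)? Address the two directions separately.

(⟹) This fails. Under r = T, t = T, s = F, the left side is true but the right side is false.

(⟸) Assume the antecedent. If r is true, the antecedent cannot hold. If r is false, the antecedent forces (r = F, t = T, s = F), and ¬t → (¬s → t) holds there. Either way ¬t → (¬s → t) holds.

Not equivalent: only (⇐) holds.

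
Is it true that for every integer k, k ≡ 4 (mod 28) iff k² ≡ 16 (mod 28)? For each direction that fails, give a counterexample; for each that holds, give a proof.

(→) Suppose k ≡ 4 (mod 28). Write k = 28j + 4. Then (28j + 4)² = 784j² + 224j + 16 = 28(28j² + 8j) + 16, so k² ≡ 16 (mod 28).

(←) This fails: take k = 10. Then 10² = 100 ≡ 16 (mod 28), yet 10 ≡ 10 (mod 28), not 4.

The forward direction holds; the converse fails.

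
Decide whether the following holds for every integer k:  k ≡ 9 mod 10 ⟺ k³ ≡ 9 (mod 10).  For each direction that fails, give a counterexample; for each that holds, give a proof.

Both directions hold; the statement is true.

(⟸) Suppose k³ ≡ 9 (mod 10). The only residue r in {0, …, 9} with r³ ≡ 9 (mod 10) is r = 9, so k ≡ 9 (mod 10).

(⟹) Suppose k ≡ 9 mod 10. Write k = 10j + 9. Then (10j + 9)³ = 1000j³ + 2700j² + 2430j + 729 = 10(100j³ + 270j² + 243j + 72) + 9, so k³ ≡ 9 (mod 10).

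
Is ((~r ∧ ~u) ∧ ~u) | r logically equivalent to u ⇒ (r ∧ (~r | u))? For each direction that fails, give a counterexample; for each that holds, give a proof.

Both directions hold.

(⇐) Assume the antecedent. If r is true, ((~r ∧ ~u) ∧ ~u) | r reduces to true regardless of the other variables. If r is false, the antecedent forces (r = F, u = F), and ((~r ∧ ~u) ∧ ~u) | r holds there. Either way ((~r ∧ ~u) ∧ ~u) | r holds.

(⇒) Assume the antecedent. If r is true, u ⇒ (r ∧ (~r | u)) reduces to true regardless of the other variables. If r is false, the antecedent forces (r = F, u = F), and u ⇒ (r ∧ (~r | u)) holds there. Either way u ⇒ (r ∧ (~r | u)) holds.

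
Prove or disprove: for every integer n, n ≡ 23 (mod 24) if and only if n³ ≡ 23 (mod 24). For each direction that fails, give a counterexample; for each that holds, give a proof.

(⟸) Suppose n³ ≡ 23 (mod 24). The only residue r in {0, …, 23} with r³ ≡ 23 (mod 24) is r = 23, so n ≡ 23 (mod 24).

(⟹) Suppose n ≡ 23 (mod 24). Write n = 24j + 23. Then (24j + 23)³ = 13824j³ + 39744j² + 38088j + 12167 = 24(576j³ + 1656j² + 1587j + 506) + 23, so n³ ≡ 23 (mod 24).

The biconditional holds.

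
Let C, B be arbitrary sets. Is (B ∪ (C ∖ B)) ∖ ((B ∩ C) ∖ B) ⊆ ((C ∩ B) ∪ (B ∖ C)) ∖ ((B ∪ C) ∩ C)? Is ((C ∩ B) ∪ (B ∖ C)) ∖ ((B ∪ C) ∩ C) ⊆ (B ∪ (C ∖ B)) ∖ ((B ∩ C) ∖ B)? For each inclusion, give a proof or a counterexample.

The sets are not equal: only the reverse inclusion holds.

(⊆) This inclusion fails. Take C = {1}, B = ∅; then 1 ∈ (B ∪ (C ∖ B)) ∖ ((B ∩ C) ∖ B) but 1 ∉ ((C ∩ B) ∪ (B ∖ C)) ∖ ((B ∪ C) ∩ C).

(⊇) Let x ∈ ((C ∩ B) ∪ (B ∖ C)) ∖ ((B ∪ C) ∩ C). Then x ∈ B and x ∉ C, from which x ∈ (B ∪ (C ∖ B)) ∖ ((B ∩ C) ∖ B).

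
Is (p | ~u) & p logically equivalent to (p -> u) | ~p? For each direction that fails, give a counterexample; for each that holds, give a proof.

Both directions fail.

(⇒) This fails. Under p = T, u = F, the left side is true but the right side is false.

(⇐) This fails. Under p = F, u = F, the left side is false but the right side is true.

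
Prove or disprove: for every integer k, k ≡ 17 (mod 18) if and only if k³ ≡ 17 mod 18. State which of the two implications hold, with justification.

Only the forward implication holds.

(⟸) This fails: take k = 5. Then 5³ = 125 ≡ 17 (mod 18), yet 5 ≡ 5 (mod 18), not 17.

(⟹) Suppose k ≡ 17 (mod 18). Write k = 18j + 17. Then (18j + 17)³ = 5832j³ + 16524j² + 15606j + 4913 = 18(324j³ + 918j² + 867j + 272) + 17, so k³ ≡ 17 (mod 18).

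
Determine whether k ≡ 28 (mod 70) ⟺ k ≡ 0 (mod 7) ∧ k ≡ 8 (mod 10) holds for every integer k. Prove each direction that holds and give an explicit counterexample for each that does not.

Both directions hold; the statement is true.

(←) If k ≡ 0 (mod 7) and k ≡ 8 (mod 10), then by the Chinese remainder theorem k ≡ 28 (mod 70). This is exactly k ≡ 28 (mod 70).

(→) Suppose k ≡ 28 (mod 70); write k = 70j + 28. Since 7 ∣ 70, reducing mod 7 gives k ≡ 28 ≡ 0 (mod 7); since 10 ∣ 70, reducing mod 10 gives k ≡ 28 ≡ 8 (mod 10).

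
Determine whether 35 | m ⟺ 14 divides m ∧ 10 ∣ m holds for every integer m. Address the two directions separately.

Forward direction. This fails: take m = 35. Certainly 35 ∣ 35, but 14 ∤ 35.

Converse. Suppose 14 ∣ m and 10 ∣ m. Any common multiple of 14 and 10 is a multiple of their lcm; here lcm(14, 10) = 14·10/gcd(14, 10) = 140/2 = 70, so 70 ∣ m. Since 35 ∣ 70, it follows that 35 ∣ m.

(⇒) fails; (⇐) holds.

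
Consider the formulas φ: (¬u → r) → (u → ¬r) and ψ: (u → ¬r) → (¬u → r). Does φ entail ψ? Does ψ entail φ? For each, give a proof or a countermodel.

(⇒) fails and (⇐) fails.

Forward direction. This fails. Under r = F, u = F, the left side is true but the right side is false.

Converse. This fails. Under r = T, u = T, the left side is false but the right side is true.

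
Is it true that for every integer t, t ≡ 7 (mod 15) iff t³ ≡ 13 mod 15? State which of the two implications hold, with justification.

Both directions hold.

Forward direction. Suppose t ≡ 7 (mod 15). Write t = 15j + 7. Then (15j + 7)³ = 3375j³ + 4725j² + 2205j + 343 = 15(225j³ + 315j² + 147j + 22) + 13, so t³ ≡ 13 (mod 15).

Converse. Suppose t³ ≡ 13 (mod 15). The only residue r in {0, …, 14} with r³ ≡ 13 (mod 15) is r = 7, so t ≡ 7 (mod 15).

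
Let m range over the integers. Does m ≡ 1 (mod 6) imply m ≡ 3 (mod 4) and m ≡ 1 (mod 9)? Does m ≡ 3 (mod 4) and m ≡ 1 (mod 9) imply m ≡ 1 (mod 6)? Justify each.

Converse. If m ≡ 3 (mod 4) and m ≡ 1 (mod 9), then by the Chinese remainder theorem m ≡ 19 (mod 36). Since 19 ≡ 1 (mod 6) and 6 ∣ 36, we get m ≡ 1 (mod 6).

Forward direction. This fails: m = 1 gives 1 ≡ 1 (mod 6) but 1 ≡ 1 (mod 4), so the conjunction on the right does not hold.

The forward direction fails; the converse holds.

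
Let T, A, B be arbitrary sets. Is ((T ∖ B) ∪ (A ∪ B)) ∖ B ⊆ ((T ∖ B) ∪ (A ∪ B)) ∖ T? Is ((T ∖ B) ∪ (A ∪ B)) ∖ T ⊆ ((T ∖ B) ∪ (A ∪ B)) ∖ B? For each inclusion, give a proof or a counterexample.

Both inclusions fail.

(⟹) This inclusion fails. Take T = {1}, A = ∅, B = ∅; then 1 ∈ ((T ∖ B) ∪ (A ∪ B)) ∖ B but 1 ∉ ((T ∖ B) ∪ (A ∪ B)) ∖ T.

(⟸) This inclusion fails. Take T = ∅, A = ∅, B = {1}; then 1 ∈ ((T ∖ B) ∪ (A ∪ B)) ∖ T but 1 ∉ ((T ∖ B) ∪ (A ∪ B)) ∖ B.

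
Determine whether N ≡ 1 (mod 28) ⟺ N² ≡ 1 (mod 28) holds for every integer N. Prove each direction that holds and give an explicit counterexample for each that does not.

(⟸) This fails: take N = 13. Then 13² = 169 ≡ 1 (mod 28), yet 13 ≡ 13 (mod 28), not 1.

(⟹) Suppose N ≡ 1 (mod 28). Write N = 28j + 1. Then (28j + 1)² = 784j² + 56j + 1 = 28(28j² + 2j) + 1, so N² ≡ 1 (mod 28).

(⇒) holds; (⇐) fails.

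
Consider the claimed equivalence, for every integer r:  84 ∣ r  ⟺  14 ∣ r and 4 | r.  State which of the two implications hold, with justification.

(→) If 84 ∣ r, write r = 84q. Since 84 = 6·14, r = 14·(6q), so 14 ∣ r; and since 84 = 21·4, r = 4·(21q), so 4 ∣ r.

(←) This fails: take r = 28. Both 14 ∣ 28 and 4 ∣ 28, yet 28 is not a multiple of 84 (since 28 = 0·84 + 28), so 84 ∤ 28.

Only the forward implication holds.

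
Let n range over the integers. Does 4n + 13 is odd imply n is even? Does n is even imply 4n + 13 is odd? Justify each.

(→) This fails: take n = 7. Then 4n + 13 = 41, which is odd, yet n = 7 is odd, not even.

(←) Suppose n is even. Since 4 is even, 4n is even for every n, so 4n + 13 has the same parity as 13, which is odd. Hence 4n + 13 is odd.

(⇒) fails; (⇐) holds.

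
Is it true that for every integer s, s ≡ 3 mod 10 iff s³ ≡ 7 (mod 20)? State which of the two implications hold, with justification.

Not equivalent: only (⇐) holds.

Forward direction. This fails: take s = 13. Then 13 ≡ 3 (mod 10), but 13³ = 2197 ≡ 17 (mod 20), not 7.

Converse. The residues r modulo 20 with r³ ≡ 7 (mod 20) are exactly {3}, and each is ≡ 3 (mod 10).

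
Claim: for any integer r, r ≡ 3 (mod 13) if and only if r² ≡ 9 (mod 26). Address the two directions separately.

(⇒) This fails: take r = 16. Then 16 ≡ 3 (mod 13), but 16² = 256 ≡ 22 (mod 26), not 9.

(⇐) This fails: take r = 23. Then 23² = 529 ≡ 9 (mod 26), yet 23 ≡ 10 (mod 13), not 3.

Neither implication holds.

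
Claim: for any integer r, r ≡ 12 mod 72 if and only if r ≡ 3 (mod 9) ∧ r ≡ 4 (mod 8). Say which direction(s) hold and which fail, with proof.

The biconditional holds.

[⇐] If r ≡ 3 (mod 9) and r ≡ 4 (mod 8), then by the Chinese remainder theorem r ≡ 12 (mod 72). This is exactly r ≡ 12 (mod 72).

[⇒] Suppose r ≡ 12 (mod 72); write r = 72j + 12. Since 9 ∣ 72, reducing mod 9 gives r ≡ 12 ≡ 3 (mod 9); since 8 ∣ 72, reducing mod 8 gives r ≡ 12 ≡ 4 (mod 8).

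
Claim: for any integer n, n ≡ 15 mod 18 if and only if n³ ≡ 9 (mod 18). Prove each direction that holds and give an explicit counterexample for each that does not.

Forward direction. Suppose n ≡ 15 mod 18. Write n = 18j + 15. Then (18j + 15)³ = 5832j³ + 14580j² + 12150j + 3375 = 18(324j³ + 810j² + 675j + 187) + 9, so n³ ≡ 9 (mod 18).

Converse. This fails: take n = 3. Then 3³ = 27 ≡ 9 (mod 18), yet 3 ≡ 3 (mod 18), not 15.

Not equivalent: only (⇒) holds.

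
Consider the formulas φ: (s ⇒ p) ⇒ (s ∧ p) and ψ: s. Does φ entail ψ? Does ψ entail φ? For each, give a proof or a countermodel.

(→) Assume the antecedent. If s is true, s reduces to true regardless of the other variables. If s is false, the antecedent cannot hold. Either way s holds.

(←) Assume the antecedent. If s is true, (s ⇒ p) ⇒ (s ∧ p) reduces to true regardless of the other variables. If s is false, the antecedent cannot hold. Either way (s ⇒ p) ⇒ (s ∧ p) holds.

Both implications hold.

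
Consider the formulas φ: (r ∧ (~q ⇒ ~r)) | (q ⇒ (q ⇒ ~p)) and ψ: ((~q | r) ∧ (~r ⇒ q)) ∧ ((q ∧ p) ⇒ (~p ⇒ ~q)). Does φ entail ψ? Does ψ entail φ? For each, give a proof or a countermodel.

Not equivalent: only (⇐) holds.

(→) This fails. Under q = F, p = F, r = F, the left side is true but the right side is false.

(←) Assume the antecedent. If q is true, the antecedent forces (q = T, p = F, r = T) or (q = T, p = T, r = T), and the consequent holds there. If q is false, the consequent reduces to true regardless of the other variables. Either way the consequent holds.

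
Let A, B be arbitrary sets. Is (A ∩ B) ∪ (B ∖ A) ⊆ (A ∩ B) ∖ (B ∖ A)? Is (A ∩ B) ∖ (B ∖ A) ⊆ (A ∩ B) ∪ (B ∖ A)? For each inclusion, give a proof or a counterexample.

(⊆) fails; (⊇) holds.

(⊆) This inclusion fails. Take A = ∅, B = {1}; then 1 ∈ (A ∩ B) ∪ (B ∖ A) but 1 ∉ (A ∩ B) ∖ (B ∖ A).

(⊇) Let x ∈ (A ∩ B) ∖ (B ∖ A). Then x ∈ A ∩ B, from which x ∈ (A ∩ B) ∪ (B ∖ A).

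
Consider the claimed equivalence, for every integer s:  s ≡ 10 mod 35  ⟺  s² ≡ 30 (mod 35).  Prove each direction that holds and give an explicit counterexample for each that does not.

The forward direction holds; the converse fails.

Forward direction. Suppose s ≡ 10 mod 35. Write s = 35j + 10. Then (35j + 10)² = 1225j² + 700j + 100 = 35(35j² + 20j + 2) + 30, so s² ≡ 30 (mod 35).

Converse. This fails: take s = 25. Then 25² = 625 ≡ 30 (mod 35), yet 25 ≡ 25 (mod 35), not 10.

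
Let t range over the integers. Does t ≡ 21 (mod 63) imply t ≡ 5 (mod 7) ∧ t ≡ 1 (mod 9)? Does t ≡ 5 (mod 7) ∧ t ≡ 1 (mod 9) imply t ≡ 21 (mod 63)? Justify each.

Forward direction. This fails: t = 21 gives 21 ≡ 21 (mod 63) but 21 ≡ 0 (mod 7), so the conjunction on the right does not hold.

Converse. This fails: t = 19 satisfies both congruences on the right (19 ≡ 5 mod 7 and 19 ≡ 1 mod 9) yet 19 ≡ 19 (mod 63), not 21.

Both directions fail.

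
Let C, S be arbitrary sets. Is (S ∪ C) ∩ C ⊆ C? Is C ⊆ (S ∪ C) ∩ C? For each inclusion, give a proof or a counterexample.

Both inclusions hold; the sets are equal.

Forward inclusion. Let x ∈ (S ∪ C) ∩ C. Then either x ∈ C and x ∉ S; or x ∈ C ∩ S. In each case x ∈ C, so (S ∪ C) ∩ C ⊆ C.

Reverse inclusion. Let x ∈ C. Then either x ∈ C and x ∉ S; or x ∈ C ∩ S. In each case x ∈ (S ∪ C) ∩ C, so C ⊆ (S ∪ C) ∩ C.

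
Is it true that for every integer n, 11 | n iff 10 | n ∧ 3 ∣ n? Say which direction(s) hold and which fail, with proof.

(⇒) This fails: take n = 11. Certainly 11 ∣ 11, but 10 ∤ 11.

(⇐) This fails: take n = 30. Both 10 ∣ 30 and 3 ∣ 30, yet 30 is not a multiple of 11 (since 30 = 2·11 + 8), so 11 ∤ 30.

Both directions fail.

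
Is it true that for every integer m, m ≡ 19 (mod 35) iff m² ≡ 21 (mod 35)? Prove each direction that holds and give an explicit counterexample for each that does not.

Forward direction. This fails: take m = 19. Then 19 ≡ 19 (mod 35), but 19² = 361 ≡ 11 (mod 35), not 21.

Converse. This fails: take m = 14. Then 14² = 196 ≡ 21 (mod 35), yet 14 ≡ 14 (mod 35), not 19.

(⇒) fails and (⇐) fails.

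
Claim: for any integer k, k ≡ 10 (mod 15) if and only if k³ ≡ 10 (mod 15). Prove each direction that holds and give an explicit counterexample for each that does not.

[⇒] Suppose k ≡ 10 (mod 15). Write k = 15j + 10. Then (15j + 10)³ = 3375j³ + 6750j² + 4500j + 1000 = 15(225j³ + 450j² + 300j + 66) + 10, so k³ ≡ 10 (mod 15).

[⇐] Conversely, suppose k³ ≡ 10 (mod 15). The only residue r in {0, …, 14} with r³ ≡ 10 (mod 15) is r = 10, so k ≡ 10 (mod 15).

Equivalent; both directions hold.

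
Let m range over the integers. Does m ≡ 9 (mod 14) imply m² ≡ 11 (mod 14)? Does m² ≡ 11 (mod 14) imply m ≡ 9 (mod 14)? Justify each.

Only the forward implication holds.

Forward direction. Suppose m ≡ 9 (mod 14). Write m = 14j + 9. Then (14j + 9)² = 196j² + 252j + 81 = 14(14j² + 18j + 5) + 11, so m² ≡ 11 (mod 14).

Converse. This fails: take m = 5. Then 5² = 25 ≡ 11 (mod 14), yet 5 ≡ 5 (mod 14), not 9.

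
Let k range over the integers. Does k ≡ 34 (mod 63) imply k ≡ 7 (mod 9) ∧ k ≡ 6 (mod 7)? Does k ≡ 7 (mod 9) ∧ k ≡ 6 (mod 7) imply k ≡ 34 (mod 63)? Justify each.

(⟸) If k ≡ 7 (mod 9) and k ≡ 6 (mod 7), then by the Chinese remainder theorem k ≡ 34 (mod 63). This is exactly k ≡ 34 (mod 63).

(⟹) Suppose k ≡ 34 (mod 63); write k = 63j + 34. Since 9 ∣ 63, reducing mod 9 gives k ≡ 34 ≡ 7 (mod 9); since 7 ∣ 63, reducing mod 7 gives k ≡ 34 ≡ 6 (mod 7).

Both implications hold.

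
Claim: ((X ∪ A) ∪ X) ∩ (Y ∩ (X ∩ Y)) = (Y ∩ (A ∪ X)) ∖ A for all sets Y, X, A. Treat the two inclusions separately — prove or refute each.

Forward inclusion. This inclusion fails. Take Y = {1}, X = {1}, A = {1}; then 1 ∈ ((X ∪ A) ∪ X) ∩ (Y ∩ (X ∩ Y)) but 1 ∉ (Y ∩ (A ∪ X)) ∖ A.

Reverse inclusion. Let x ∈ (Y ∩ (A ∪ X)) ∖ A. Then x ∈ Y ∩ X and x ∉ A, from which x ∈ ((X ∪ A) ∪ X) ∩ (Y ∩ (X ∩ Y)).

(⊆) fails; (⊇) holds.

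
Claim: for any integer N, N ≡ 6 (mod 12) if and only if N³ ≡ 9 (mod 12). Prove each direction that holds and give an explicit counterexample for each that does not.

Neither implication holds.

[⇒] This fails: take N = 6. Then 6 ≡ 6 (mod 12), but 6³ = 216 ≡ 0 (mod 12), not 9.

[⇐] This fails: take N = 9. Then 9³ = 729 ≡ 9 (mod 12), yet 9 ≡ 9 (mod 12), not 6.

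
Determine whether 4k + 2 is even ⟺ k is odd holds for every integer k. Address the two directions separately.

Only the reverse direction holds.

(⟹) This fails: take k = 0. Then 4k + 2 = 2, which is even, yet k = 0 is even, not odd.

(⟸) Suppose k is odd. Since 4 is even, 4k is even for every k, so 4k + 2 has the same parity as 2, which is even. Hence 4k + 2 is even.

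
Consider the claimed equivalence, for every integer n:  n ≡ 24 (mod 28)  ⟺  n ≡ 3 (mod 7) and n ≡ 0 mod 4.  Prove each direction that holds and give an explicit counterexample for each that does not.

Both implications hold.

(⟹) Suppose n ≡ 24 (mod 28); write n = 28j + 24. Since 7 ∣ 28, reducing mod 7 gives n ≡ 24 ≡ 3 (mod 7); since 4 ∣ 28, reducing mod 4 gives n ≡ 24 ≡ 0 (mod 4).

(⟸) Conversely, if n ≡ 3 (mod 7) and n ≡ 0 (mod 4), then by the Chinese remainder theorem n ≡ 24 (mod 28). This is exactly n ≡ 24 (mod 28).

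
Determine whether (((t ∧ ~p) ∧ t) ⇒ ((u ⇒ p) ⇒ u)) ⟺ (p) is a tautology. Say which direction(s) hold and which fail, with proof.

Only the reverse direction holds.

(←) Assume the antecedent. If t is true, the antecedent forces (t = T, u = F, p = T) or (t = T, u = T, p = T), and ((t ∧ ~p) ∧ t) ⇒ ((u ⇒ p) ⇒ u) holds there. If t is false, ((t ∧ ~p) ∧ t) ⇒ ((u ⇒ p) ⇒ u) reduces to true regardless of the other variables. Either way ((t ∧ ~p) ∧ t) ⇒ ((u ⇒ p) ⇒ u) holds.

(→) This fails. Under t = F, u = F, p = F, the left side is true but the right side is false.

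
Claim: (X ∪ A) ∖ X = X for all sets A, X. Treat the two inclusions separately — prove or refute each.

Neither inclusion holds.

Forward inclusion. This inclusion fails. Take A = {1}, X = ∅; then 1 ∈ (X ∪ A) ∖ X but 1 ∉ X.

Reverse inclusion. This inclusion fails. Take A = ∅, X = {1}; then 1 ∈ X but 1 ∉ (X ∪ A) ∖ X.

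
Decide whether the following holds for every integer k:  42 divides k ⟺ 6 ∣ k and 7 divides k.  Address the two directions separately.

Both directions hold.

(→) If 42 ∣ k, write k = 42q. Since 42 = 7·6, k = 6·(7q), so 6 ∣ k; and since 42 = 6·7, k = 7·(6q), so 7 ∣ k.

(←) Suppose 6 ∣ k and 7 ∣ k. Any common multiple of 6 and 7 is a multiple of their lcm; here gcd(6, 7) = 1, so lcm(6, 7) = 6·7 = 42, so 42 ∣ k.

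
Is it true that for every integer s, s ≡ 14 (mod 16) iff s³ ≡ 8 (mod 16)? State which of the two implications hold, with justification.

The forward direction holds; the converse fails.

[⇒] Suppose s ≡ 14 (mod 16). Write s = 16j + 14. Then (16j + 14)³ = 4096j³ + 10752j² + 9408j + 2744 = 16(256j³ + 672j² + 588j + 171) + 8, so s³ ≡ 8 (mod 16).

[⇐] This fails: take s = 2. Then 2³ = 8 ≡ 8 (mod 16), yet 2 ≡ 2 (mod 16), not 14.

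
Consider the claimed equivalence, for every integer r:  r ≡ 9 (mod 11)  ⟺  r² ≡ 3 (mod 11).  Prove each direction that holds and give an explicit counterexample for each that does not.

(→) This fails: take r = 9. Then 9 ≡ 9 (mod 11), but 9² = 81 ≡ 4 (mod 11), not 3.

(←) This fails: take r = 5. Then 5² = 25 ≡ 3 (mod 11), yet 5 ≡ 5 (mod 11), not 9.

Neither implication holds.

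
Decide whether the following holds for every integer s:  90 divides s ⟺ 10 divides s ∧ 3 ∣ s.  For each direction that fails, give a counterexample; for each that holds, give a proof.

(→) If 90 ∣ s, write s = 90q. Since 90 = 9·10, s = 10·(9q), so 10 ∣ s; and since 90 = 30·3, s = 3·(30q), so 3 ∣ s.

(←) This fails: take s = 30. Both 10 ∣ 30 and 3 ∣ 30, yet 30 is not a multiple of 90 (since 30 = 0·90 + 30), so 90 ∤ 30.

The forward direction holds; the converse fails.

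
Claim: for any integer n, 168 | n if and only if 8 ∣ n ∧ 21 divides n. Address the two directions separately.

Equivalent; both directions hold.

(⇒) If 168 ∣ n, write n = 168q. Since 168 = 21·8, n = 8·(21q), so 8 ∣ n; and since 168 = 8·21, n = 21·(8q), so 21 ∣ n.

(⇐) Suppose 8 ∣ n and 21 ∣ n. Any common multiple of 8 and 21 is a multiple of their lcm; here gcd(8, 21) = 1, so lcm(8, 21) = 8·21 = 168, so 168 ∣ n.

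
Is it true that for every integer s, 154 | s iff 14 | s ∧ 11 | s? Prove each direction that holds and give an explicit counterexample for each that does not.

Forward direction. If 154 ∣ s, write s = 154q. Since 154 = 11·14, s = 14·(11q), so 14 ∣ s; and since 154 = 14·11, s = 11·(14q), so 11 ∣ s.

Converse. Suppose 14 ∣ s and 11 ∣ s. Any common multiple of 14 and 11 is a multiple of their lcm; here gcd(14, 11) = 1, so lcm(14, 11) = 14·11 = 154, so 154 ∣ s.

The biconditional holds.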